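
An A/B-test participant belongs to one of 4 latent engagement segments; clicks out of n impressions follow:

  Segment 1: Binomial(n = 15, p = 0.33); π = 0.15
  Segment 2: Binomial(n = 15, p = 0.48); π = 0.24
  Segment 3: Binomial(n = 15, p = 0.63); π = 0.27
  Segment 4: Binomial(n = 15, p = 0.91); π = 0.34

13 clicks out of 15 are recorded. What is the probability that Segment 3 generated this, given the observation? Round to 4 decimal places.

0.1007

Apply Bayes' rule: the posterior for each component is proportional to its prior times its likelihood at x.
Evaluate each component's likelihood at the observed value:
  L_1 = C(15,13)·0.33^13·0.67^2 = 105·5.50404e-07·0.4489 = 2.5943e-05
  L_2 = C(15,13)·0.48^13·0.52^2 = 105·7.18019e-05·0.2704 = 0.0020386
  L_3 = C(15,13)·0.63^13·0.37^2 = 105·0.00246279·0.1369 = 0.0354014
  L_4 = C(15,13)·0.91^13·0.09^2 = 105·0.293453·0.0081 = 0.249582
Unnormalised posteriors:
  P(Z=1)·L_1 = 0.15 × 2.5943e-05 = 3.89145e-06
  P(Z=2)·L_2 = 0.24 × 0.0020386 = 0.000489264
  P(Z=3)·L_3 = 0.27 × 0.0354014 = 0.00955837
  P(Z=4)·L_4 = 0.34 × 0.249582 = 0.0848577
Normaliser: 3.89145e-06 + 0.000489264 + 0.00955837 + 0.0848577 = 0.0949092
P(Segment 3 | x) = 0.00955837 / 0.0949092 ≈ 0.1007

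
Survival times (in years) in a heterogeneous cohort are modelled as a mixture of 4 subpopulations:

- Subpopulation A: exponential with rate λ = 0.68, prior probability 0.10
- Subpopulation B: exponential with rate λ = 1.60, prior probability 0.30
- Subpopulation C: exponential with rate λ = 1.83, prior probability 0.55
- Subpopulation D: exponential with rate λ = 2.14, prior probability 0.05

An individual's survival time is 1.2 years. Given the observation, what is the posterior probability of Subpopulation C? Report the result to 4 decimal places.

0.5075

Apply Bayes' rule: the posterior for each component is proportional to its prior times its likelihood at x.
Component likelihoods at x = 1.2 years:
  L_A = 0.68·e^(−0.68·1.2) = 0.68·e^(−0.8160) = 0.300694
  L_B = 1.60·e^(−1.60·1.2) = 1.60·e^(−1.9200) = 0.234571
  L_C = 1.83·e^(−1.83·1.2) = 1.83·e^(−2.1960) = 0.203582
  L_D = 2.14·e^(−2.14·1.2) = 2.14·e^(−2.5680) = 0.164114
Prior × likelihood for each component:
  π_A·L_A = 0.10 × 0.300694 = 0.0300694
  π_B·L_B = 0.30 × 0.234571 = 0.0703713
  π_C·L_C = 0.55 × 0.203582 = 0.11197
  π_D·L_D = 0.05 × 0.164114 = 0.0082057
Denominator: 0.0300694 + 0.0703713 + 0.11197 + 0.0082057 = 0.220617
So the posterior for Subpopulation C is 0.11197 / 0.220617 ≈ 0.5075.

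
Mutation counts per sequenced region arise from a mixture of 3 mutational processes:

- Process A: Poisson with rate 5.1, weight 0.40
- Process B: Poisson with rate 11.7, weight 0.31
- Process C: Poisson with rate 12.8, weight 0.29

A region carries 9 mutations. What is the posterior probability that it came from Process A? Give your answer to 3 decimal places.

Posterior ∝ prior × likelihood, so P(k | x) ∝ w_k f_k(x); normalise over all components.
Poisson probabilities:
  p_A = 0.0392163
  p_B = 0.0938997
  p_C = 0.0701709
Multiply by the mixture weights:
  w_A·p_A = 0.40 × 0.0392163 = 0.0156865
  w_B·p_B = 0.31 × 0.0938997 = 0.0291089
  w_C·p_C = 0.29 × 0.0701709 = 0.0203496
Sum: 0.0156865 + 0.0291089 + 0.0203496 = 0.065145
P(Process A | data) = 0.0156865 / 0.065145 ≈ 0.241

0.241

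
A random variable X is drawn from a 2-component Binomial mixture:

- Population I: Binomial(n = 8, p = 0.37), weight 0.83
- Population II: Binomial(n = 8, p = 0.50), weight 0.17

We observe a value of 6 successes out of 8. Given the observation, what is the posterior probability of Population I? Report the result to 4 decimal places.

Posterior ∝ prior × likelihood, so P(k | x) ∝ P(Z=k) f_k(x); normalise over all components.
Evaluate each component's likelihood at the observed value:
  p_I = C(8,6)·0.37^6·0.63^2 = 28·0.00256573·0.3969 = 0.0285134
  p_II = C(8,6)·0.50^6·0.50^2 = 28·0.015625·0.25 = 0.109375
Weight by the priors:
  P(Z=I)·p_I = 0.83 × 0.0285134 = 0.0236661
  P(Z=II)·p_II = 0.17 × 0.109375 = 0.0185938
Evidence: 0.0236661 + 0.0185938 = 0.0422599
P(Population I | data) ≈ 0.5600

0.5600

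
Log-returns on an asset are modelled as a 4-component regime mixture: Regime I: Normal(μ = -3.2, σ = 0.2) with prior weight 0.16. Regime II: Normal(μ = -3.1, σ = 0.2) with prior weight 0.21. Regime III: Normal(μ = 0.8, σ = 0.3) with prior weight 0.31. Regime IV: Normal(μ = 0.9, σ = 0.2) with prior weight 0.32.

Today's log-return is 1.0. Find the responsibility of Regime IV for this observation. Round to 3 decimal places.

The responsibility of component k is π_k f_k(x) divided by Σ_j π_j f_j(x).
Component likelihoods at x = 1.0:
  L_I = (1/(0.2·√(2π)))·exp(−(1.0−-3.2)²/(2·0.2²)) = 1.994711·exp(-220.50000) = 3.45101e-96
  L_II = (1/(0.2·√(2π)))·exp(−(1.0−-3.1)²/(2·0.2²)) = 1.994711·exp(-210.12500) = 1.10599e-91
  L_III = (1/(0.3·√(2π)))·exp(−(1.0−0.8)²/(2·0.3²)) = 1.329808·exp(-0.22222) = 1.06483
  L_IV = (1/(0.2·√(2π)))·exp(−(1.0−0.9)²/(2·0.2²)) = 1.994711·exp(-0.12500) = 1.76033
Prior × likelihood for each component:
  π_I·L_I = 0.16 × 3.45101e-96 = 5.52162e-97
  π_II·L_II = 0.21 × 1.10599e-91 = 2.32258e-92
  π_III·L_III = 0.31 × 1.06483 = 0.330096
  π_IV·L_IV = 0.32 × 1.76033 = 0.563305
Marginal: 5.52162e-97 + 2.32258e-92 + 0.330096 + 0.563305 = 0.893401
P(Regime IV | the observation) = 0.563305 / 0.893401 ≈ 0.631

0.631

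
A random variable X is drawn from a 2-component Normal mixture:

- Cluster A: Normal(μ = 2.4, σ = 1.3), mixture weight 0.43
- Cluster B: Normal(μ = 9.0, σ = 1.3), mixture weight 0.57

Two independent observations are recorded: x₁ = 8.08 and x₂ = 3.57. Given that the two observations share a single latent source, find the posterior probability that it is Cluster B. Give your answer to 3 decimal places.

Apply Bayes' rule: the posterior for each component is proportional to its prior times its likelihood at x.
Since both observations come from the same component, the likelihood for component k is f_k(x₁)·f_k(x₂).
  f_A = [(1/(1.3·√(2π)))·exp(−(8.08−2.4)²/(2·1.3²)) = 0.306879·exp(-9.54509) = 2.19577e-05] × [0.204681] = 4.49433e-06
  f_B = [(1/(1.3·√(2π)))·exp(−(8.08−9.0)²/(2·1.3²)) = 0.306879·exp(-0.25041) = 0.238898] × [4.99421e-05] = 1.19311e-05
Multiply by the mixture weights:
  π_A·f_A = 0.43 × 4.49433e-06 = 1.93256e-06
  π_B·f_B = 0.57 × 1.19311e-05 = 6.80072e-06
Denominator: 1.93256e-06 + 6.80072e-06 = 8.73328e-06
So the posterior for Cluster B is 6.80072e-06 / 8.73328e-06 ≈ 0.779.

0.779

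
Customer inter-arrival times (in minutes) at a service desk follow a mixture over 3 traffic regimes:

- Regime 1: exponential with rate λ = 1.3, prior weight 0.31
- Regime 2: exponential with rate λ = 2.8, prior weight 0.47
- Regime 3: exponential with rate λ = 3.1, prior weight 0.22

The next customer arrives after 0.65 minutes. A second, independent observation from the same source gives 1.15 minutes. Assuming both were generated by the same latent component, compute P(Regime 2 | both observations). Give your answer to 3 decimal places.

0.290

Posterior ∝ prior × likelihood, so P(k | x) ∝ π_k f_k(x); normalise over all components.
Since both observations come from the same component, the likelihood for component k is f_k(x₁)·f_k(x₂).
  L_1 = [1.3·e^(−1.3·0.65) = 1.3·e^(−0.8450) = 0.558425] × [0.291523] = 0.162794
  L_2 = [2.8·e^(−2.8·0.65) = 2.8·e^(−1.8200) = 0.453672] × [0.111874] = 0.0507542
  L_3 = [3.1·e^(−3.1·0.65) = 3.1·e^(−2.0150) = 0.413293] × [0.0877207] = 0.0362544
Weight by the priors:
  π_1·L_1 = 0.31 × 0.162794 = 0.050466
  π_2·L_2 = 0.47 × 0.0507542 = 0.0238545
  π_3·L_3 = 0.22 × 0.0362544 = 0.00797596
Denominator: 0.050466 + 0.0238545 + 0.00797596 = 0.0822965
Responsibility of Regime 2: 0.0238545 / 0.0822965 ≈ 0.290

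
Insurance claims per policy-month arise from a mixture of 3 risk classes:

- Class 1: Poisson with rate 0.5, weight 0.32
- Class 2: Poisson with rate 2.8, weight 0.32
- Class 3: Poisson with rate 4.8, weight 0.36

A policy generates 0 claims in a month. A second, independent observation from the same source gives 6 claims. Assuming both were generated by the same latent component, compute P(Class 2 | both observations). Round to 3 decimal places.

0.655

By Bayes' theorem, P(k | x) = w_k f_k(x) / Σ_j w_j f_j(x).
Since both observations come from the same component, the likelihood for component k is f_k(x₁)·f_k(x₂).
  p_1 = [e^(−0.5)·0.5^0/0! = 0.606531] × [1.31626e-05] = 7.98349e-06
  p_2 = [e^(−2.8)·2.8^0/0! = 0.0608101] × [0.0406997] = 0.00247495
  p_3 = [e^(−4.8)·4.8^0/0! = 0.00822975] × [0.139798] = 0.0011505
Prior × likelihood for each component:
  w_1·p_1 = 0.32 × 7.98349e-06 = 2.55472e-06
  w_2·p_2 = 0.32 × 0.00247495 = 0.000791984
  w_3·p_3 = 0.36 × 0.0011505 = 0.000414181
Marginal: 2.55472e-06 + 0.000791984 + 0.000414181 = 0.00120872
P(Class 2 | data) = 0.000791984 / 0.00120872 ≈ 0.655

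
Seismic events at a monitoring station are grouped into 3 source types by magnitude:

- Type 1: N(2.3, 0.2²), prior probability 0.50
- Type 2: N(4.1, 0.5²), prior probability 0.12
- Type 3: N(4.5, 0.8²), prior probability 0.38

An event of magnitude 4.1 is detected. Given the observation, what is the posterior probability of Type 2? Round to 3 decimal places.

By Bayes' theorem, P(k | x) = π_k f_k(x) / Σ_j π_j f_j(x).
Evaluate each component's likelihood at the observed value:
  f_1 = (1/(0.2·√(2π)))·exp(−(4.1−2.3)²/(2·0.2²)) = 1.994711·exp(-40.50000) = 5.13989e-18
  f_2 = (1/(0.5·√(2π)))·exp(−(4.1−4.1)²/(2·0.5²)) = 0.797885·exp(-0.00000) = 0.797885
  f_3 = (1/(0.8·√(2π)))·exp(−(4.1−4.5)²/(2·0.8²)) = 0.498678·exp(-0.12500) = 0.440082
Weight by the priors:
  π_1·f_1 = 0.50 × 5.13989e-18 = 2.56994e-18
  π_2·f_2 = 0.12 × 0.797885 = 0.0957461
  π_3·f_3 = 0.38 × 0.440082 = 0.167231
Denominator: 2.56994e-18 + 0.0957461 + 0.167231 = 0.262977
Responsibility of Type 2: 0.0957461 / 0.262977 ≈ 0.364

0.364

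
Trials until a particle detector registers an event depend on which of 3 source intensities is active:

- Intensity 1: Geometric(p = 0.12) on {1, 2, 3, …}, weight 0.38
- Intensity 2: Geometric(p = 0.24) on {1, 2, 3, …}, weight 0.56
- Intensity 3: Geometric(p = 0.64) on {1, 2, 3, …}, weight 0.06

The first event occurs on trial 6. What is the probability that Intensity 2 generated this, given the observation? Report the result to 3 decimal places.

0.584

P(component k | x) = π_k·f_k(x) / marginal(x), where marginal(x) = Σ_j π_j·f_j(x).
Geometric probabilities:
  L_1 = 0.0633278
  L_2 = 0.0608526
  L_3 = 0.00386984
Weight by the priors:
  π_1·L_1 = 0.38 × 0.0633278 = 0.0240646
  π_2·L_2 = 0.56 × 0.0608526 = 0.0340775
  π_3·L_3 = 0.06 × 0.00386984 = 0.00023219
Denominator: 0.0240646 + 0.0340775 + 0.00023219 = 0.0583742
Responsibility of Intensity 2: 0.0340775 / 0.0583742 ≈ 0.584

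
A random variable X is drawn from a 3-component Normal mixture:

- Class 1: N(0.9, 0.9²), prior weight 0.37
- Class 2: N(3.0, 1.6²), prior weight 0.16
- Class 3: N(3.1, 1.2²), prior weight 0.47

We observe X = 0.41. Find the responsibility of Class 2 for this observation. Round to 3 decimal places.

Posterior ∝ prior × likelihood, so P(k | x) ∝ P(Z=k) f_k(x); normalise over all components.
Component likelihoods at x = 0.41:
  f_1 = (1/(0.9·√(2π)))·exp(−(0.41−0.9)²/(2·0.9²)) = 0.443269·exp(-0.14821) = 0.382209
  f_2 = (1/(1.6·√(2π)))·exp(−(0.41−3.0)²/(2·1.6²)) = 0.249339·exp(-1.31018) = 0.0672648
  f_3 = (1/(1.2·√(2π)))·exp(−(0.41−3.1)²/(2·1.2²)) = 0.332452·exp(-2.51253) = 0.0269494
Unnormalised posteriors:
  P(Z=1)·f_1 = 0.37 × 0.382209 = 0.141417
  P(Z=2)·f_2 = 0.16 × 0.0672648 = 0.0107624
  P(Z=3)·f_3 = 0.47 × 0.0269494 = 0.0126662
Marginal: 0.141417 + 0.0107624 + 0.0126662 = 0.164846
So the posterior for Class 2 is 0.0107624 / 0.164846 ≈ 0.065.

0.065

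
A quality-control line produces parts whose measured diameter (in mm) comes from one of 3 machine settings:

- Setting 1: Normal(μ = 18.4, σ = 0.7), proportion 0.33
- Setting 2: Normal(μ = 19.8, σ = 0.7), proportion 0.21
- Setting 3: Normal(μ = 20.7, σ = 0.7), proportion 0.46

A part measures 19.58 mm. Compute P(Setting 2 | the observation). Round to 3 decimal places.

0.491

By Bayes' theorem, P(k | x) = π_k f_k(x) / Σ_j π_j f_j(x).
Component likelihoods at x = 19.58 mm:
  L_1 = 0.137645
  L_2 = 0.542454
  L_3 = 0.158458
Multiply by the mixture weights:
  π_1·L_1 = 0.33 × 0.137645 = 0.0454227
  π_2·L_2 = 0.21 × 0.542454 = 0.113915
  π_3·L_3 = 0.46 × 0.158458 = 0.0728908
Evidence: 0.0454227 + 0.113915 + 0.0728908 = 0.232229
Responsibility of Setting 2: 0.113915 / 0.232229 ≈ 0.491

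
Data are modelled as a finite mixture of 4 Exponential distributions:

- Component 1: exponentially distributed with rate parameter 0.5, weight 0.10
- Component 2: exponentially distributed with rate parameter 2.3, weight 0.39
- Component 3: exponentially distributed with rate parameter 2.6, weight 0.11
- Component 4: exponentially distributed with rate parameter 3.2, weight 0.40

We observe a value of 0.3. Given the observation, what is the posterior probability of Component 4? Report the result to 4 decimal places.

Posterior ∝ prior × likelihood, so P(k | x) ∝ π_k f_k(x); normalise over all components.
Exponential densities:
  f_1 = 0.5·e^(−0.5·0.3) = 0.5·e^(−0.1500) = 0.430354
  f_2 = 2.3·e^(−2.3·0.3) = 2.3·e^(−0.6900) = 1.15362
  f_3 = 2.6·e^(−2.6·0.3) = 2.6·e^(−0.7800) = 1.19186
  f_4 = 3.2·e^(−3.2·0.3) = 3.2·e^(−0.9600) = 1.22526
Unnormalised posteriors:
  π_1·f_1 = 0.10 × 0.430354 = 0.0430354
  π_2·f_2 = 0.39 × 1.15362 = 0.449914
  π_3·f_3 = 0.11 × 1.19186 = 0.131104
  π_4·f_4 = 0.40 × 1.22526 = 0.490103
Denominator: 0.0430354 + 0.449914 + 0.131104 + 0.490103 = 1.11416
P(Component 4 | 0.3) ≈ 0.4399

0.4399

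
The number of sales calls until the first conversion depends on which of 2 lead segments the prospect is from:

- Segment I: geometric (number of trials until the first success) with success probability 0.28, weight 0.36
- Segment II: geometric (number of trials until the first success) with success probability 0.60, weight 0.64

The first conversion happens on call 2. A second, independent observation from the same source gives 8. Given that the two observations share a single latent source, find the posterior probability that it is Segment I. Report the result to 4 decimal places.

0.9310

Apply Bayes' rule: the posterior for each component is proportional to its prior times its likelihood at x.
Since both observations come from the same component, the likelihood for component k is f_k(x₁)·f_k(x₂).
  L_I = [0.28·(1−0.28)^1 = 0.28·0.72 = 0.2016] × [0.0280857] = 0.00566208
  L_II = [0.60·(1−0.60)^1 = 0.60·0.4 = 0.24] × [0.00098304] = 0.00023593
Weight by the priors:
  π_I·L_I = 0.36 × 0.00566208 = 0.00203835
  π_II·L_II = 0.64 × 0.00023593 = 0.000150995
Evidence: 0.00203835 + 0.000150995 = 0.00218934
P(Segment I | data) ≈ 0.9310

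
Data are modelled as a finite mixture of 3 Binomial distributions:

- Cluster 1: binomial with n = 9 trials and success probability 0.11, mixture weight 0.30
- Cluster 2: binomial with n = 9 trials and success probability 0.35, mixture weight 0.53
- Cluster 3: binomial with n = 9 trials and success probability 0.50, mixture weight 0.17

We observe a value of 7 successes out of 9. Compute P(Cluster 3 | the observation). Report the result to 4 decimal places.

0.6973

By Bayes' theorem, P(k | x) = π_k f_k(x) / Σ_j π_j f_j(x).
Binomial probabilities:
  f_1 = C(9,7)·0.11^7·0.89^2 = 36·1.94872e-07·0.7921 = 5.55688e-06
  f_2 = C(9,7)·0.35^7·0.65^2 = 36·0.000643393·0.4225 = 0.00978601
  f_3 = C(9,7)·0.50^7·0.50^2 = 36·0.0078125·0.25 = 0.0703125
Unnormalised posteriors:
  π_1·f_1 = 0.30 × 5.55688e-06 = 1.66707e-06
  π_2·f_2 = 0.53 × 0.00978601 = 0.00518658
  π_3·f_3 = 0.17 × 0.0703125 = 0.0119531
Sum: 1.66707e-06 + 0.00518658 + 0.0119531 = 0.0171414
Responsibility of Cluster 3: 0.0119531 / 0.0171414 ≈ 0.6973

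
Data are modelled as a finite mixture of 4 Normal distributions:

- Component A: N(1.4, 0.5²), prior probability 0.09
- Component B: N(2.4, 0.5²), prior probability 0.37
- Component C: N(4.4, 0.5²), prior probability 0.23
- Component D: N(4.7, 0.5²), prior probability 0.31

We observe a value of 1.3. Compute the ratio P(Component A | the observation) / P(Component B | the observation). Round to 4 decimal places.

2.6813

Since P(k|x) ∝ P(Z=k) f_k(x), the posterior odds are P(Z=i) f_i(x) / (P(Z=j) f_j(x)).
Evaluate each component's likelihood at the observed value:
  L_A = (1/(0.5·√(2π)))·exp(−(1.3−1.4)²/(2·0.5²)) = 0.797885·exp(-0.02000) = 0.782085
  L_B = (1/(0.5·√(2π)))·exp(−(1.3−2.4)²/(2·0.5²)) = 0.797885·exp(-2.42000) = 0.0709492
  L_C = (1/(0.5·√(2π)))·exp(−(1.3−4.4)²/(2·0.5²)) = 0.797885·exp(-19.22000) = 3.58757e-09
  L_D = (1/(0.5·√(2π)))·exp(−(1.3−4.7)²/(2·0.5²)) = 0.797885·exp(-23.12000) = 7.26192e-11
0.0703877 / 0.0262512 ≈ 2.6813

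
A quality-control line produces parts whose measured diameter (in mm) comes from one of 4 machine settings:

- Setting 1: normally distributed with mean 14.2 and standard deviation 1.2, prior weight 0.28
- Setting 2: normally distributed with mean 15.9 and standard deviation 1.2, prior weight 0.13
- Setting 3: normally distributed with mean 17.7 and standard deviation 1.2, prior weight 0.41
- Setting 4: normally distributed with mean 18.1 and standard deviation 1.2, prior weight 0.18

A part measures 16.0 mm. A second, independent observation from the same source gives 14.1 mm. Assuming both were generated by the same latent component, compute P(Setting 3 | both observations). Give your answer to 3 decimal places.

Posterior ∝ prior × likelihood, so P(k | x) ∝ π_k f_k(x); normalise over all components.
Since both observations come from the same component, the likelihood for component k is f_k(x₁)·f_k(x₂).
  L_1 = [0.107931] × [0.3313] = 0.0357576
  L_2 = [0.3313] × [0.107931] = 0.0357576
  L_3 = [0.121878] × [0.00369321] = 0.000450122
  L_4 = [0.0718978] × [0.00128523] = 9.24053e-05
Prior × likelihood for each component:
  π_1·L_1 = 0.28 × 0.0357576 = 0.0100121
  π_2·L_2 = 0.13 × 0.0357576 = 0.00464849
  π_3·L_3 = 0.41 × 0.000450122 = 0.00018455
  π_4·L_4 = 0.18 × 9.24053e-05 = 1.6633e-05
Evidence: 0.0100121 + 0.00464849 + 0.00018455 + 1.6633e-05 = 0.0148618
So the posterior for Setting 3 is 0.00018455 / 0.0148618 ≈ 0.012.

0.012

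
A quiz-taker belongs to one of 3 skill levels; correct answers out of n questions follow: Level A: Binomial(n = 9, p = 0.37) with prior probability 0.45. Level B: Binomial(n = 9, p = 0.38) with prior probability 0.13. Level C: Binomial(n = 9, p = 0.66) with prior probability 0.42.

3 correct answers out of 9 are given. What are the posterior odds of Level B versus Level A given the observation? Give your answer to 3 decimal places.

0.284

Posterior odds = (P(Z=i) f_i(x)) / (P(Z=j) f_j(x)); the normalising sum cancels.
Component likelihoods at x = 3 correct answers out of 9:
  p_A = C(9,3)·0.37^3·0.63^6 = 84·0.050653·0.0625235 = 0.266028
  p_B = C(9,3)·0.38^3·0.62^6 = 84·0.054872·0.0568002 = 0.261806
  p_C = C(9,3)·0.66^3·0.34^6 = 84·0.287496·0.0015448 = 0.0373065
0.0340348 / 0.119713 ≈ 0.284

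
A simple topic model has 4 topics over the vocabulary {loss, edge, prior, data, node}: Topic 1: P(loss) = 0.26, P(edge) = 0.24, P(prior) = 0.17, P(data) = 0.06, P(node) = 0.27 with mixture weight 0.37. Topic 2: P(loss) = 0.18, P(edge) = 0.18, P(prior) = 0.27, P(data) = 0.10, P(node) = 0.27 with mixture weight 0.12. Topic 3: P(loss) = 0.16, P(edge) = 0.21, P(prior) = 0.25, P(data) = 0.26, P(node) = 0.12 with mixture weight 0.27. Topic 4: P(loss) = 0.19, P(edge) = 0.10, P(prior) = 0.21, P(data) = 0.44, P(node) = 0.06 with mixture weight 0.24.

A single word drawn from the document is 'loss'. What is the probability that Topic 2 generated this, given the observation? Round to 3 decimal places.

0.105

Posterior ∝ prior × likelihood, so P(k | x) ∝ π_k f_k(x); normalise over all components.
Categorical probabilities:
  p_1 = P(loss | comp) = 0.26
  p_2 = P(loss | comp) = 0.18
  p_3 = P(loss | comp) = 0.16
  p_4 = P(loss | comp) = 0.19
Unnormalised posteriors:
  π_1·p_1 = 0.37 × 0.26 = 0.0962
  π_2·p_2 = 0.12 × 0.18 = 0.0216
  π_3·p_3 = 0.27 × 0.16 = 0.0432
  π_4·p_4 = 0.24 × 0.19 = 0.0456
Normaliser: 0.0962 + 0.0216 + 0.0432 + 0.0456 = 0.2066
Responsibility of Topic 2: 0.0216 / 0.2066 ≈ 0.105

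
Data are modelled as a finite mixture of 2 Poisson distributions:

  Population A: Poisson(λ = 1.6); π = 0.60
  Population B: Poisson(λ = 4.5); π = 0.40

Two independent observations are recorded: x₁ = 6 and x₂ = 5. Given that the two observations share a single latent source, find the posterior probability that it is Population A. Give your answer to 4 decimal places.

The responsibility of component k is w_k f_k(x) divided by Σ_j w_j f_j(x).
Since both observations come from the same component, the likelihood for component k is f_k(x₁)·f_k(x₂).
  f_A = [e^(−1.6)·1.6^6/6! = 0.00470453] × [0.017642] = 8.29973e-05
  f_B = [e^(−4.5)·4.5^6/6! = 0.12812] × [0.170827] = 0.0218864
Weight by the priors:
  w_A·f_A = 0.60 × 8.29973e-05 = 4.97984e-05
  w_B·f_B = 0.40 × 0.0218864 = 0.00875454
Sum: 4.97984e-05 + 0.00875454 = 0.00880434
Responsibility of Population A: 4.97984e-05 / 0.00880434 ≈ 0.0057

0.0057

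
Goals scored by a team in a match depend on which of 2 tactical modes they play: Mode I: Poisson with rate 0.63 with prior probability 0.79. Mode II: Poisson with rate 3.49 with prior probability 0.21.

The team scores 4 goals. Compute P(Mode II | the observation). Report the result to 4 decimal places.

0.9348

Apply Bayes' rule: the posterior for each component is proportional to its prior times its likelihood at x.
Component likelihoods at x = 4 goals:
  f_I = e^(−0.63)·0.63^4/4! = 0.00349579
  f_II = e^(−3.49)·3.49^4/4! = 0.18854
Multiply by the mixture weights:
  π_I·f_I = 0.79 × 0.00349579 = 0.00276167
  π_II·f_II = 0.21 × 0.18854 = 0.0395933
Denominator: 0.00276167 + 0.0395933 = 0.042355
P(Mode II | 4 goals) = 0.0395933 / 0.042355 ≈ 0.9348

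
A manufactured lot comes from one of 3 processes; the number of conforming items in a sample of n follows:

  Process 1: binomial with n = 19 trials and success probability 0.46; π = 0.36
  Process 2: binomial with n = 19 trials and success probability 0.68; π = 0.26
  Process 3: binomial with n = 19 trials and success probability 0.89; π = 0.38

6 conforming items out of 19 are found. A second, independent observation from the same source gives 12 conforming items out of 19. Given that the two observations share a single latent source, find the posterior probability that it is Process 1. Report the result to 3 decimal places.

0.977

Posterior ∝ prior × likelihood, so P(k | x) ∝ w_k f_k(x); normalise over all components.
Since both observations come from the same component, the likelihood for component k is f_k(x₁)·f_k(x₂).
  p_1 = [C(19,6)·0.46^6·0.54^13 = 27132·0.0094743·0.000331985 = 0.085339] × [0.0605588] = 0.00516803
  p_2 = [C(19,6)·0.68^6·0.32^13 = 27132·0.0988675·3.68935e-07 = 0.000989658] × [0.169233] = 0.000167482
  p_3 = [C(19,6)·0.89^6·0.11^13 = 27132·0.496981·3.45227e-13 = 4.65508e-09] × [0.00242525] = 1.12897e-11
Weight by the priors:
  w_1·p_1 = 0.36 × 0.00516803 = 0.00186049
  w_2·p_2 = 0.26 × 0.000167482 = 4.35454e-05
  w_3·p_3 = 0.38 × 1.12897e-11 = 4.29009e-12
Evidence: 0.00186049 + 4.35454e-05 + 4.29009e-12 = 0.00190404
P(Process 1 | x₁, x₂) = 0.00186049 / 0.00190404 ≈ 0.977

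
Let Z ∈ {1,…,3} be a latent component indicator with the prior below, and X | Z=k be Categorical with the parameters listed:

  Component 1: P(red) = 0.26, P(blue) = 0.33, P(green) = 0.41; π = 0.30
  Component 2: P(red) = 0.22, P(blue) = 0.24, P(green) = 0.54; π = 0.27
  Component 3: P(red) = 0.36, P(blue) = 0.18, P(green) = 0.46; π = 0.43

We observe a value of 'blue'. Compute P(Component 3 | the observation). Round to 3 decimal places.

The responsibility of component k is π_k f_k(x) divided by Σ_j π_j f_j(x).
Component likelihoods at x = 'blue':
  L_1 = P(blue | comp) = 0.33
  L_2 = P(blue | comp) = 0.24
  L_3 = P(blue | comp) = 0.18
Prior × likelihood for each component:
  π_1·L_1 = 0.30 × 0.33 = 0.099
  π_2·L_2 = 0.27 × 0.24 = 0.0648
  π_3·L_3 = 0.43 × 0.18 = 0.0774
Evidence: 0.099 + 0.0648 + 0.0774 = 0.2412
So the posterior for Component 3 is 0.0774 / 0.2412 ≈ 0.321.

0.321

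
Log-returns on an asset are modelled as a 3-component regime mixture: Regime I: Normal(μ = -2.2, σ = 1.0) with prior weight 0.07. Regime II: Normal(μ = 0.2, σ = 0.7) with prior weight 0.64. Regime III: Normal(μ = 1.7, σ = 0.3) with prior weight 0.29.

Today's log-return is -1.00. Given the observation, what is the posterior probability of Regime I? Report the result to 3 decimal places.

By Bayes' theorem, P(k | x) = P(Z=k) f_k(x) / Σ_j P(Z=j) f_j(x).
Component likelihoods at x = -1.00:
  f_I = (1/(1.0·√(2π)))·exp(−(-1.00−-2.2)²/(2·1.0²)) = 0.398942·exp(-0.72000) = 0.194186
  f_II = (1/(0.7·√(2π)))·exp(−(-1.00−0.2)²/(2·0.7²)) = 0.569918·exp(-1.46939) = 0.131119
  f_III = (1/(0.3·√(2π)))·exp(−(-1.00−1.7)²/(2·0.3²)) = 1.329808·exp(-40.50000) = 3.42659e-18
Multiply by the mixture weights:
  P(Z=I)·f_I = 0.07 × 0.194186 = 0.013593
  P(Z=II)·f_II = 0.64 × 0.131119 = 0.083916
  P(Z=III)·f_III = 0.29 × 3.42659e-18 = 9.93711e-19
Normaliser: 0.013593 + 0.083916 + 9.93711e-19 = 0.0975091
So the posterior for Regime I is 0.013593 / 0.0975091 ≈ 0.139.

0.139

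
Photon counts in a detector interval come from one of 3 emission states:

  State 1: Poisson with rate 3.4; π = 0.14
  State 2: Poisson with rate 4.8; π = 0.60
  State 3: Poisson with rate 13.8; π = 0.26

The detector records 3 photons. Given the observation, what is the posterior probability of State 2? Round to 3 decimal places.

0.748

Posterior ∝ prior × likelihood, so P(k | x) ∝ w_k f_k(x); normalise over all components.
Poisson probabilities:
  p_1 = 0.218617
  p_2 = 0.151691
  p_3 = 0.000444859
Prior × likelihood for each component:
  w_1·p_1 = 0.14 × 0.218617 = 0.0306064
  w_2·p_2 = 0.60 × 0.151691 = 0.0910144
  w_3·p_3 = 0.26 × 0.000444859 = 0.000115663
Marginal: 0.0306064 + 0.0910144 + 0.000115663 = 0.121736
So the posterior for State 2 is 0.0910144 / 0.121736 ≈ 0.748.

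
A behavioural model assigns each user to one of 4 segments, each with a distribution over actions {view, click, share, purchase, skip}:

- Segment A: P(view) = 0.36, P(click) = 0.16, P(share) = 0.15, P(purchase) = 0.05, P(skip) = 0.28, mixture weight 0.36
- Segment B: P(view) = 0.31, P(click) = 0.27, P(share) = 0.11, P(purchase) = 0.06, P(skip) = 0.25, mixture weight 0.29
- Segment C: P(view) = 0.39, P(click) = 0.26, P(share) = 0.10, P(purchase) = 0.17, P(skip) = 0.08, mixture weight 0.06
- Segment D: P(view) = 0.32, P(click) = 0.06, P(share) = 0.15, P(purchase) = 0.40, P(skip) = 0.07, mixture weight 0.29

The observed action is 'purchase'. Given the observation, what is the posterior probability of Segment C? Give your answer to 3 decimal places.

Posterior ∝ prior × likelihood, so P(k | x) ∝ π_k f_k(x); normalise over all components.
Evaluate each component's likelihood at the observed value:
  L_A = 0.05
  L_B = 0.06
  L_C = 0.17
  L_D = 0.4
Weight by the priors:
  π_A·L_A = 0.36 × 0.05 = 0.018
  π_B·L_B = 0.29 × 0.06 = 0.0174
  π_C·L_C = 0.06 × 0.17 = 0.0102
  π_D·L_D = 0.29 × 0.4 = 0.116
Marginal: 0.018 + 0.0174 + 0.0102 + 0.116 = 0.1616
Responsibility of Segment C: 0.0102 / 0.1616 ≈ 0.063

0.063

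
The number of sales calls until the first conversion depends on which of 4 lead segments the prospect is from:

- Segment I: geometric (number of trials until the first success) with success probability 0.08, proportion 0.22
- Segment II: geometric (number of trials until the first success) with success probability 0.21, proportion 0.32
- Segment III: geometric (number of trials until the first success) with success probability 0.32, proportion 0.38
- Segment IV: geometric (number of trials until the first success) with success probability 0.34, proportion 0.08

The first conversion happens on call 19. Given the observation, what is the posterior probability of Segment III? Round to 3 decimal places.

P(component k | x) = π_k·f_k(x) / marginal(x), where marginal(x) = Σ_j π_j·f_j(x).
Component likelihoods at x = 19:
  f_I = 0.0178349
  f_II = 0.00301653
  f_III = 0.00030925
  f_IV = 0.000191986
Weight by the priors:
  π_I·f_I = 0.22 × 0.0178349 = 0.00392368
  π_II·f_II = 0.32 × 0.00301653 = 0.000965288
  π_III·f_III = 0.38 × 0.00030925 = 0.000117515
  π_IV·f_IV = 0.08 × 0.000191986 = 1.53589e-05
Denominator: 0.00392368 + 0.000965288 + 0.000117515 + 1.53589e-05 = 0.00502184
P(Segment III | x) ≈ 0.023

0.023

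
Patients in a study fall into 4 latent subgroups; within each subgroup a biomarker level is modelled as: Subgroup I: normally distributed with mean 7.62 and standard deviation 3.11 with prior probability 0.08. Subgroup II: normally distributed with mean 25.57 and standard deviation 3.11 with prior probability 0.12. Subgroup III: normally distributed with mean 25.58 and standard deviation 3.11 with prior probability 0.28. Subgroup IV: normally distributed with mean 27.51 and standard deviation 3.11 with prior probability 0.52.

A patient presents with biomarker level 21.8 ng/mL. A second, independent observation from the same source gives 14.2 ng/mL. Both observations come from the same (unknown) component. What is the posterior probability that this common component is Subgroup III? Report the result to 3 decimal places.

The responsibility of component k is π_k f_k(x) divided by Σ_j π_j f_j(x).
Since both observations come from the same component, the likelihood for component k is f_k(x₁)·f_k(x₂).
  L_I = [3.92551e-06] × [0.0136807] = 5.37035e-08
  L_II = [0.0615258] × [0.000160608] = 9.88157e-06
  L_III = [0.0612862] × [0.000158731] = 9.72799e-06
  L_IV = [0.0237771] × [1.35157e-05] = 3.21363e-07
Multiply by the mixture weights:
  π_I·L_I = 0.08 × 5.37035e-08 = 4.29628e-09
  π_II·L_II = 0.12 × 9.88157e-06 = 1.18579e-06
  π_III·L_III = 0.28 × 9.72799e-06 = 2.72384e-06
  π_IV·L_IV = 0.52 × 3.21363e-07 = 1.67109e-07
Evidence: 4.29628e-09 + 1.18579e-06 + 2.72384e-06 + 1.67109e-07 = 4.08103e-06
P(Subgroup III | x) = 2.72384e-06 / 4.08103e-06 ≈ 0.667

0.667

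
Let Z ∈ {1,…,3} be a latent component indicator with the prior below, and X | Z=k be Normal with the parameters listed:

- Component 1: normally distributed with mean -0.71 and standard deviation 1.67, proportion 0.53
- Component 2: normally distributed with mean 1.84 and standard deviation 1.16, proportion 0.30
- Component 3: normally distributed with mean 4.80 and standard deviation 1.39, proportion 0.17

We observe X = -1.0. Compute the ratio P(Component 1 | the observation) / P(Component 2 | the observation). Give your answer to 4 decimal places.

The posterior odds equal the prior odds times the likelihood ratio: (π_i/π_j)·(f_i(x)/f_j(x)).
Component likelihoods at x = -1.0:
  f_1 = 0.235313
  f_2 = 0.0171735
  f_3 = 4.75468e-05
Odds = (0.53/0.30) × (0.235313/0.0171735) = 1.76667 × 13.7021 ≈ 24.2070

24.2070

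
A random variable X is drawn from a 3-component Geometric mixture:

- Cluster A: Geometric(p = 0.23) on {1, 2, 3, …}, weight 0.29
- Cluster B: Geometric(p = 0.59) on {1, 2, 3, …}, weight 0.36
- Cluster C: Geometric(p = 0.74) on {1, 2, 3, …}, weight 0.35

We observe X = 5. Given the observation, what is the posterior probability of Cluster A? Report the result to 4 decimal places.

The responsibility of component k is π_k f_k(x) divided by Σ_j π_j f_j(x).
Component likelihoods at x = 5:
  p_A = 0.23·(1−0.23)^4 = 0.23·0.35153 = 0.080852
  p_B = 0.59·(1−0.59)^4 = 0.59·0.0282576 = 0.016672
  p_C = 0.74·(1−0.74)^4 = 0.74·0.00456976 = 0.00338162
Multiply by the mixture weights:
  π_A·p_A = 0.29 × 0.080852 = 0.0234471
  π_B·p_B = 0.36 × 0.016672 = 0.00600192
  π_C·p_C = 0.35 × 0.00338162 = 0.00118357
Denominator: 0.0234471 + 0.00600192 + 0.00118357 = 0.0306326
Responsibility of Cluster A: 0.0234471 / 0.0306326 ≈ 0.7654

0.7654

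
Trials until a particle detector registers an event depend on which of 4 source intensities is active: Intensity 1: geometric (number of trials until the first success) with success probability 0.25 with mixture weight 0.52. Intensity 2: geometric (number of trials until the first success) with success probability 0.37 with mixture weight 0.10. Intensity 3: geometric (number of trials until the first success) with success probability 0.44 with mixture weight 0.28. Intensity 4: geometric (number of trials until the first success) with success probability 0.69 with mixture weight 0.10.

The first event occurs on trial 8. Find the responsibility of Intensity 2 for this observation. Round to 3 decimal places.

Posterior ∝ prior × likelihood, so P(k | x) ∝ π_k f_k(x); normalise over all components.
Component likelihoods at x = 8:
  p_1 = 0.25·(1−0.25)^7 = 0.25·0.133484 = 0.033371
  p_2 = 0.37·(1−0.37)^7 = 0.37·0.0393898 = 0.0145742
  p_3 = 0.44·(1−0.44)^7 = 0.44·0.0172709 = 0.00759922
  p_4 = 0.69·(1−0.69)^7 = 0.69·0.000275126 = 0.000189837
Unnormalised posteriors:
  π_1·p_1 = 0.52 × 0.033371 = 0.0173529
  π_2·p_2 = 0.10 × 0.0145742 = 0.00145742
  π_3·p_3 = 0.28 × 0.00759922 = 0.00212778
  π_4·p_4 = 0.10 × 0.000189837 = 1.89837e-05
Marginal: 0.0173529 + 0.00145742 + 0.00212778 + 1.89837e-05 = 0.0209571
Responsibility of Intensity 2: 0.00145742 / 0.0209571 ≈ 0.070

0.070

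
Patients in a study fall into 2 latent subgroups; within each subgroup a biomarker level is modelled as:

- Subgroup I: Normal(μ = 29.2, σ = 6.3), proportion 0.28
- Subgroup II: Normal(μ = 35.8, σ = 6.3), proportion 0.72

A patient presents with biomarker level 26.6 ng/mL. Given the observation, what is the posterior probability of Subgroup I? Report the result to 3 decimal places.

Apply Bayes' rule: the posterior for each component is proportional to its prior times its likelihood at x.
Component likelihoods at x = 26.6 ng/mL:
  L_I = 0.0581547
  L_II = 0.021802
Prior × likelihood for each component:
  π_I·L_I = 0.28 × 0.0581547 = 0.0162833
  π_II·L_II = 0.72 × 0.021802 = 0.0156975
Normaliser: 0.0162833 + 0.0156975 = 0.0319808
Responsibility of Subgroup I: 0.0162833 / 0.0319808 ≈ 0.509

0.509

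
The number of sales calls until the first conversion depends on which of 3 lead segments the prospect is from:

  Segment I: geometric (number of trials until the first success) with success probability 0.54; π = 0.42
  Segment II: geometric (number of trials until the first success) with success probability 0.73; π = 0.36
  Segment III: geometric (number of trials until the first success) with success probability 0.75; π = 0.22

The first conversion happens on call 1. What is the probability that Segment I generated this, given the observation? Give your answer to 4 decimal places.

Posterior ∝ prior × likelihood, so P(k | x) ∝ w_k f_k(x); normalise over all components.
Geometric probabilities:
  f_I = 0.54
  f_II = 0.73
  f_III = 0.75
Prior × likelihood for each component:
  w_I·f_I = 0.42 × 0.54 = 0.2268
  w_II·f_II = 0.36 × 0.73 = 0.2628
  w_III·f_III = 0.22 × 0.75 = 0.165
Evidence: 0.2268 + 0.2628 + 0.165 = 0.6546
P(Segment I | data) ≈ 0.3465

0.3465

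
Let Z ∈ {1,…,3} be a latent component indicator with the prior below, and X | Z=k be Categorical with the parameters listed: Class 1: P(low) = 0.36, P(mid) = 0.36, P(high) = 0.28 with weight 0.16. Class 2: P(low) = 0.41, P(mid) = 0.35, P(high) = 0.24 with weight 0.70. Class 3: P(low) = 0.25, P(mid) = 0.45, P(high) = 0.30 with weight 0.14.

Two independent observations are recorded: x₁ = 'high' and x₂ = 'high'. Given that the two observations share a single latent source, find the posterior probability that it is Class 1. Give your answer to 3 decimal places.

0.192

The responsibility of component k is π_k f_k(x) divided by Σ_j π_j f_j(x).
Since both observations come from the same component, the likelihood for component k is f_k(x₁)·f_k(x₂).
  p_1 = [P(high | comp) = 0.28] × [0.28] = 0.0784
  p_2 = [P(high | comp) = 0.24] × [0.24] = 0.0576
  p_3 = [P(high | comp) = 0.30] × [0.3] = 0.09
Unnormalised posteriors:
  π_1·p_1 = 0.16 × 0.0784 = 0.012544
  π_2·p_2 = 0.70 × 0.0576 = 0.04032
  π_3·p_3 = 0.14 × 0.09 = 0.0126
Denominator: 0.012544 + 0.04032 + 0.0126 = 0.065464
P(Class 1 | data) ≈ 0.192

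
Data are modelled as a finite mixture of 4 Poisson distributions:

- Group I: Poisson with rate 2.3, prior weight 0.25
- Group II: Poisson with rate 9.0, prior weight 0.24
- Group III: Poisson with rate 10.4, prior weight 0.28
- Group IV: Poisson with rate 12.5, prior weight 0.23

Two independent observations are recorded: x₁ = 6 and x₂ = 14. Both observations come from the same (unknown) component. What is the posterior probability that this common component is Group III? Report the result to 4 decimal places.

By Bayes' theorem, P(k | x) = P(Z=k) f_k(x) / Σ_j P(Z=j) f_j(x).
Since both observations come from the same component, the likelihood for component k is f_k(x₁)·f_k(x₂).
  L_I = [0.0206138] × [1.33323e-07] = 2.74828e-09
  L_II = [0.0910903] × [0.0323844] = 0.00294991
  L_III = [0.0534817] × [0.0604499] = 0.00323296
  L_IV = [0.0197445] × [0.0971965] = 0.0019191
Unnormalised posteriors:
  P(Z=I)·L_I = 0.25 × 2.74828e-09 = 6.8707e-10
  P(Z=II)·L_II = 0.24 × 0.00294991 = 0.000707978
  P(Z=III)·L_III = 0.28 × 0.00323296 = 0.00090523
  P(Z=IV)·L_IV = 0.23 × 0.0019191 = 0.000441393
Denominator: 6.8707e-10 + 0.000707978 + 0.00090523 + 0.000441393 = 0.0020546
So the posterior for Group III is 0.00090523 / 0.0020546 ≈ 0.4406.

0.4406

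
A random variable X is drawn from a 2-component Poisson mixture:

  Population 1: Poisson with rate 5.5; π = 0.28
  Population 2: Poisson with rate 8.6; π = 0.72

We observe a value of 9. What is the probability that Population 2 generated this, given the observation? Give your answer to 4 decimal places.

0.8662

Posterior ∝ prior × likelihood, so P(k | x) ∝ P(Z=k) f_k(x); normalise over all components.
Poisson probabilities:
  f_1 = 0.0518659
  f_2 = 0.130554
Unnormalised posteriors:
  P(Z=1)·f_1 = 0.28 × 0.0518659 = 0.0145224
  P(Z=2)·f_2 = 0.72 × 0.130554 = 0.0939989
Evidence: 0.0145224 + 0.0939989 = 0.108521
P(Population 2 | 9) ≈ 0.8662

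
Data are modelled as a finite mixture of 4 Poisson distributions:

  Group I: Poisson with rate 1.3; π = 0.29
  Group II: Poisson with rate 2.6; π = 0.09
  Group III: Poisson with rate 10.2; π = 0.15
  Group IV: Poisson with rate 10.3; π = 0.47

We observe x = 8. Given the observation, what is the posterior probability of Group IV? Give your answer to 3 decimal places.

Apply Bayes' rule: the posterior for each component is proportional to its prior times its likelihood at x.
Evaluate each component's likelihood at the observed value:
  L_I = 5.5137e-05
  L_II = 0.00384681
  L_III = 0.108013
  L_IV = 0.105668
Prior × likelihood for each component:
  w_I·L_I = 0.29 × 5.5137e-05 = 1.59897e-05
  w_II·L_II = 0.09 × 0.00384681 = 0.000346213
  w_III·L_III = 0.15 × 0.108013 = 0.016202
  w_IV·L_IV = 0.47 × 0.105668 = 0.049664
Sum: 1.59897e-05 + 0.000346213 + 0.016202 + 0.049664 = 0.0662282
P(Group IV | the observation) = 0.049664 / 0.0662282 ≈ 0.750

0.750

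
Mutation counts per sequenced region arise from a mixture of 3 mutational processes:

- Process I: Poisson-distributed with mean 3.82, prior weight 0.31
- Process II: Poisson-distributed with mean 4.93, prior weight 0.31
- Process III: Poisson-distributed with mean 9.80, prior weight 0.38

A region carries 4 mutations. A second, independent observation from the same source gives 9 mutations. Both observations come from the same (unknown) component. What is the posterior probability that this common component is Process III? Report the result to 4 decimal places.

Posterior ∝ prior × likelihood, so P(k | x) ∝ P(Z=k) f_k(x); normalise over all components.
Since both observations come from the same component, the likelihood for component k is f_k(x₁)·f_k(x₂).
  L_I = [e^(−3.82)·3.82^4/4! = 0.194553] × [0.0104665] = 0.00203629
  L_II = [e^(−4.93)·4.93^4/4! = 0.177871] × [0.03426] = 0.00609385
  L_III = [e^(−9.80)·9.80^4/4! = 0.0213112] × [0.127405] = 0.00271514
Weight by the priors:
  P(Z=I)·L_I = 0.31 × 0.00203629 = 0.00063125
  P(Z=II)·L_II = 0.31 × 0.00609385 = 0.00188909
  P(Z=III)·L_III = 0.38 × 0.00271514 = 0.00103175
Sum: 0.00063125 + 0.00188909 + 0.00103175 = 0.0035521
Responsibility of Process III: 0.00103175 / 0.0035521 ≈ 0.2905

0.2905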